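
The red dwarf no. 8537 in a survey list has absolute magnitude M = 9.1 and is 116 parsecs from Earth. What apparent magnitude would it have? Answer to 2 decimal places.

m ≈ 14.42

m = M + 5 log₁₀ d − 5 = 9.1 + 5·2.0645 − 5 = 14.422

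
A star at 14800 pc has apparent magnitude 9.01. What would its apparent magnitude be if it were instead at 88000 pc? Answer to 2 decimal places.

Flux ∝ 1/d², so Δm = 5 log₁₀(d₂/d₁) = 5 log₁₀(88000/14800) = 3.871
m₂ = m₁ + Δm = 9.01 + (3.871) = 12.881

m ≈ 12.88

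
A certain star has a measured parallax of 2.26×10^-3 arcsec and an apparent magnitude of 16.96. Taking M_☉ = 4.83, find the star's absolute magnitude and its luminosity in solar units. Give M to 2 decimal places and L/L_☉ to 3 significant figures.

M ≈ 8.73; L/L_☉ ≈ 0.0275

d = 1/p = 1/2.26×10^-3″ = 442.5 pc
M = m − 5 log₁₀ d + 5 = 16.96 − 5·2.6459 + 5 = 8.731
M − M_☉ = 8.731 − 4.83 = 3.901
L/L_☉ = 10^(−0.4 × 3.901) = 0.02753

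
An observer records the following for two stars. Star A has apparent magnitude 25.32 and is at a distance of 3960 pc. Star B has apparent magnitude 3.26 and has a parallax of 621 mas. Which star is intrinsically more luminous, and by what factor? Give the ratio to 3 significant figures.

Star B is more luminous, by a factor of 110.

Star A: M = m − 5 log₁₀ d + 5 = 25.32 − 5·3.5977 + 5 = 12.332
Star B: p = 621 mas = 0.621″ → d = 1/p = 1.610 pc
Star B: M = m − 5 log₁₀ d + 5 = 3.26 − 5·0.2069 + 5 = 7.225
ΔM = M_A − M_B = 12.332 − (7.225) = 5.106; smaller M is more luminous → Star B.
L ratio = 10^(0.4 |ΔM|) = 10^2.042 = 110.3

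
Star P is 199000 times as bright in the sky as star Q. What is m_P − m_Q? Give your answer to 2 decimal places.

Pogson: Δm = −2.5 log₁₀(ratio) = −2.5 log₁₀(199000) = −2.5 × 5.2989 = -13.247
Star P is brighter, so it has the smaller magnitude: the difference is negative.

m_P − m_Q ≈ -13.25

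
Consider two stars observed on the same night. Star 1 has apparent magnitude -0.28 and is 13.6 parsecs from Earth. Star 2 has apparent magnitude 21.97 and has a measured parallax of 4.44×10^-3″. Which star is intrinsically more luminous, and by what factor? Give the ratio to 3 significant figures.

Star 1: M = m − 5 log₁₀ d + 5 = -0.28 − 5·1.1335 + 5 = -0.948
Star 2: d = 1/p = 1/4.44×10^-3″ = 225.2 pc
Star 2: M = m − 5 log₁₀ d + 5 = 21.97 − 5·2.3526 + 5 = 15.207
ΔM = M_1 − M_2 = -0.948 − (15.207) = -16.155; smaller M is more luminous → Star 1.
L ratio = 10^(0.4 |ΔM|) = 10^6.462 = 2.896×10^6

Star 1 is more luminous, by a factor of 2.90×10^6.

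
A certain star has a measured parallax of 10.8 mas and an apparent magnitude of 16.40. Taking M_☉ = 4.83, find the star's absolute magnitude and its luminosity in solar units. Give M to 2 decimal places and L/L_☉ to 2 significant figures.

d = 1/p = 1000/10.8 mas = 92.59 pc
M = m − 5 log₁₀ d + 5 = 16.40 − 5·1.9666 + 5 = 11.567
M − M_☉ = 11.567 − 4.83 = 6.737
L/L_☉ = 10^(−0.4 × 6.737) = 2.019×10^-3

M ≈ 11.57; L/L_☉ ≈ 2.0×10^-3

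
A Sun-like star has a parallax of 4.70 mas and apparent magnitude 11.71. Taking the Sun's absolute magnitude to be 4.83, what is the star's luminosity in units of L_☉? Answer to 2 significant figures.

d = 1/p = 1000/4.70 mas = 212.8 pc
M = m − 5 log₁₀ d + 5 = 11.71 − 5·2.3279 + 5 = 5.070
M − M_☉ = 5.070 − 4.83 = 0.240
L/L_☉ = 10^(−0.4 × 0.240) = 0.8013

L/L_☉ ≈ 0.80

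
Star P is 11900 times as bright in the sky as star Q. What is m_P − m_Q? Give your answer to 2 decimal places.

Pogson: Δm = −2.5 log₁₀(ratio) = −2.5 log₁₀(11900) = −2.5 × 4.0755 = -10.189
Star P is brighter, so it has the smaller magnitude: the difference is negative.

m_P − m_Q ≈ -10.19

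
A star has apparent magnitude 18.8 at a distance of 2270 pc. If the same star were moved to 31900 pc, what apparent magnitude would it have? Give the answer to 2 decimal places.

m ≈ 24.54

Flux ∝ 1/d², so Δm = 5 log₁₀(d₂/d₁) = 5 log₁₀(31900/2270) = 5.739
m₂ = m₁ + Δm = 18.8 + (5.739) = 24.539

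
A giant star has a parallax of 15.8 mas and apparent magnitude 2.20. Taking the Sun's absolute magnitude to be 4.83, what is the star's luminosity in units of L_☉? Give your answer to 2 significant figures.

d = 1/p = 1000/15.8 mas = 63.29 pc
M = m − 5 log₁₀ d + 5 = 2.20 − 5·1.8013 + 5 = -1.807
M − M_☉ = -1.807 − 4.83 = -6.637
L/L_☉ = 10^(−0.4 × -6.637) = 451.5

L/L_☉ ≈ 450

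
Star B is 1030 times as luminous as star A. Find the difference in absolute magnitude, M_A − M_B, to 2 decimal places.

Pogson: ΔM = −2.5 log₁₀(ratio) = −2.5 log₁₀(1030) = −2.5 × 3.0128 = -7.532
Star B is brighter so has the smaller magnitude: M_A − M_B is positive.

M_A − M_B ≈ 7.53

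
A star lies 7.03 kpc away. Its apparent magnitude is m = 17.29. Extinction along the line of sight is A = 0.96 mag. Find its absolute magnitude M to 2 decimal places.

M ≈ 2.10

d = 7.03 kpc = 7030 pc
5 log₁₀(d/10 pc) = 5 log₁₀(7030) − 5 = 14.235
M = m − 5 log₁₀(d/10) − A = 17.29 − 14.235 − 0.96 = 2.095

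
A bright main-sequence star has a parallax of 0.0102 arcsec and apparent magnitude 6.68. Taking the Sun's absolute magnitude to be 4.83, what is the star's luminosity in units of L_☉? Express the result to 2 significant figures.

L/L_☉ ≈ 17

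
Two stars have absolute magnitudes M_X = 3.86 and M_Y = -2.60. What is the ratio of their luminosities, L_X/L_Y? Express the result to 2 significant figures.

ΔM = M_X − M_Y = 6.46
L_X/L_Y = 10^(−0.4 ΔM) = 10^-2.584 = 2.606×10^-3

L_X/L_Y ≈ 2.6×10^-3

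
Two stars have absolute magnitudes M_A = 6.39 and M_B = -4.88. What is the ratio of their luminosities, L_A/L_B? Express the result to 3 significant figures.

L_A/L_B ≈ 3.10×10^-5

ΔM = M_A − M_B = 11.27
L_A/L_B = 10^(−0.4 ΔM) = 10^-4.508 = 3.105×10^-5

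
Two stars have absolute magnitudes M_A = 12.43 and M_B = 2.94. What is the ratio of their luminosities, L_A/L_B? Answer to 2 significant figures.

L_A/L_B ≈ 1.6×10^-4

ΔM = M_A − M_B = 9.49
L_A/L_B = 10^(−0.4 ΔM) = 10^-3.796 = 1.600×10^-4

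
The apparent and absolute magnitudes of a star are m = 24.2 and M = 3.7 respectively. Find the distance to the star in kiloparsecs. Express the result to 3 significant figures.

d ≈ 126 kpc

μ = m − M = 20.500
m − M = 5 log₁₀ d − 5
log₁₀ d = (m − M)/5 + 1 = 5.1000
d = 10^5.1000 = 125900 pc
= 125.9 kpc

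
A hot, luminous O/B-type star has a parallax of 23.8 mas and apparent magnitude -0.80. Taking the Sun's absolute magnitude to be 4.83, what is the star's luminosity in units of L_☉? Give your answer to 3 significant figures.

L/L_☉ ≈ 3150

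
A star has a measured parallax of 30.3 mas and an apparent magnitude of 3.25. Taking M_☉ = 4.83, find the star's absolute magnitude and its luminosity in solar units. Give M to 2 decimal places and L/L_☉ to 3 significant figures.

M ≈ 0.66; L/L_☉ ≈ 46.7

d = 1/p = 1000/30.3 mas = 33.00 pc
M = m − 5 log₁₀ d + 5 = 3.25 − 5·1.5186 + 5 = 0.657
M − M_☉ = 0.657 − 4.83 = -4.173
L/L_☉ = 10^(−0.4 × -4.173) = 46.68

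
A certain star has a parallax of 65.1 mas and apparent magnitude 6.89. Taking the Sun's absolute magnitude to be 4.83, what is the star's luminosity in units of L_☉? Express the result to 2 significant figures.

L/L_☉ ≈ 0.35

d = 1/p = 1000/65.1 mas = 15.36 pc
M = m − 5 log₁₀ d + 5 = 6.89 − 5·1.1864 + 5 = 5.958
M − M_☉ = 5.958 − 4.83 = 1.128
L/L_☉ = 10^(−0.4 × 1.128) = 0.3539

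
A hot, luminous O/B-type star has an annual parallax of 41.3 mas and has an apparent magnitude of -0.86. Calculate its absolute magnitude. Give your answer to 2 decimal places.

p = 41.3 mas = 0.0413″ → d = 1/p = 24.21 pc
5 log₁₀(d/10 pc) = 5 log₁₀(24.21) − 5 = 1.920
M = m − 5 log₁₀(d/10) = -0.86 − 1.920 = -2.780

M ≈ -2.78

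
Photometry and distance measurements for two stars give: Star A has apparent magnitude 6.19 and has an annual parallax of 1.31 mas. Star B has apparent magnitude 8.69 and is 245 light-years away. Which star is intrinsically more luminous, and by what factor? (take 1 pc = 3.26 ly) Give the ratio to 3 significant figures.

Star A is more luminous, by a factor of 1030.

Star A: p = 1.31 mas = 1.31×10^-3″ → d = 1/p = 763.4 pc
Star A: M = m − 5 log₁₀ d + 5 = 6.19 − 5·2.8827 + 5 = -3.224
Star B: d = 245 ly / 3.26 = 75.15 pc
Star B: M = m − 5 log₁₀ d + 5 = 8.69 − 5·1.8759 + 5 = 4.310
ΔM = M_A − M_B = -3.224 − (4.310) = -7.534; smaller M is more luminous → Star A.
L ratio = 10^(0.4 |ΔM|) = 10^3.014 = 1032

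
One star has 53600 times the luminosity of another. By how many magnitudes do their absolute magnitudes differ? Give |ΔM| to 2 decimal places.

|ΔM| ≈ 11.82

Pogson: ΔM = −2.5 log₁₀(ratio) = −2.5 log₁₀(53600) = −2.5 × 4.7292 = -11.823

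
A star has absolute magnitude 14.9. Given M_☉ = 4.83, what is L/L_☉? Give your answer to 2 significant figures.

L/L_☉ ≈ 9.4×10^-5

M − M_☉ = 14.9 − 4.83 = 10.070
L/L_☉ = 10^(−0.4 (M − M_☉)) = 10^-4.028 = 9.376×10^-5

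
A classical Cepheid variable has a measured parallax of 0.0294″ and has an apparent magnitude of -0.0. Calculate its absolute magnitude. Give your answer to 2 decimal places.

d = 1/p = 1/0.0294″ = 34.01 pc
5 log₁₀(d/10 pc) = 5 log₁₀(34.01) − 5 = 2.658
M = m − 5 log₁₀(d/10) = -0.0 − 2.658 = -2.658

M ≈ -2.66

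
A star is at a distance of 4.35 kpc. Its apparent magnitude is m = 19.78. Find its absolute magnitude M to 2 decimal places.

d = 4.35 kpc = 4350 pc
5 log₁₀(d/10 pc) = 5 log₁₀(4350) − 5 = 13.192
M = m − 5 log₁₀(d/10) = 19.78 − 13.192 = 6.588

M ≈ 6.59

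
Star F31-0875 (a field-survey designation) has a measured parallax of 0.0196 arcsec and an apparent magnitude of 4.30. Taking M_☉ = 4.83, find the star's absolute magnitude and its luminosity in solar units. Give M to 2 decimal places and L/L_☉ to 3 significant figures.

M ≈ 0.76; L/L_☉ ≈ 42.4

d = 1/p = 1/0.0196″ = 51.02 pc
M = m − 5 log₁₀ d + 5 = 4.30 − 5·1.7077 + 5 = 0.761
M − M_☉ = 0.761 − 4.83 = -4.069
L/L_☉ = 10^(−0.4 × -4.069) = 42.41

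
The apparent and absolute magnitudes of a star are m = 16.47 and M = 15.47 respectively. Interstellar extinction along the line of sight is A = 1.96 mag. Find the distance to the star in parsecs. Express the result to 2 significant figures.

m − M = 5 log₁₀(d/10 pc) + A  ⇒  16.47 − (15.47) − 1.96 = 5 log₁₀(d/10)
-0.960 = 5 log₁₀(d/10)
log₁₀ d = (m − M − A)/5 + 1 = 0.8080
d = 10^0.8080 = 6.427 pc

d ≈ 6.4 pc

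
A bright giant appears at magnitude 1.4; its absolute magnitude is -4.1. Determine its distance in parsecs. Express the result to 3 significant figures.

d ≈ 126 pc

Distance modulus: m − M = 1.4 − (-4.1) = 5.500
m − M = 5 log₁₀ d − 5
log₁₀ d = (m − M)/5 + 1 = 2.1000
d = 10^2.1000 = 125.9 pc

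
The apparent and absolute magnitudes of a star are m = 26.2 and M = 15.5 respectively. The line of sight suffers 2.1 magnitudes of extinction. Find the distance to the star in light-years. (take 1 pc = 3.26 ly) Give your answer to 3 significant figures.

d ≈ 1710 ly

m − M = 5 log₁₀(d/10 pc) + A  ⇒  26.2 − (15.5) − 2.1 = 5 log₁₀(d/10)
8.600 = 5 log₁₀(d/10)
log₁₀ d = (m − M − A)/5 + 1 = 2.7200
d = 10^2.7200 = 524.8 pc
= 1711 ly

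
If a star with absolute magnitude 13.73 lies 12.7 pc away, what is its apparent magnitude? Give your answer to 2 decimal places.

m = M + 5 log₁₀ d − 5 = 13.73 + 5·1.1038 − 5 = 14.249

m ≈ 14.25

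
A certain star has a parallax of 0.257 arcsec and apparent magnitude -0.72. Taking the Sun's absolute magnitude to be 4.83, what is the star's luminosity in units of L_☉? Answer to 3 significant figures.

L/L_☉ ≈ 25.1

d = 1/p = 1/0.257″ = 3.891 pc
M = m − 5 log₁₀ d + 5 = -0.72 − 5·0.5901 + 5 = 1.330
M − M_☉ = 1.330 − 4.83 = -3.500
L/L_☉ = 10^(−0.4 × -3.500) = 25.13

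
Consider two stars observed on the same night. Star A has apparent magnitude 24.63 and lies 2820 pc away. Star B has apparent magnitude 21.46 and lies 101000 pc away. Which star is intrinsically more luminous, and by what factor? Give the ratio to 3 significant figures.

Star B is more luminous, by a factor of 23800.

Star A: M = m − 5 log₁₀ d + 5 = 24.63 − 5·3.4502 + 5 = 12.379
Star B: M = m − 5 log₁₀ d + 5 = 21.46 − 5·5.0043 + 5 = 1.438
ΔM = M_A − M_B = 12.379 − (1.438) = 10.940; smaller M is more luminous → Star B.
L ratio = 10^(0.4 |ΔM|) = 10^4.376 = 23780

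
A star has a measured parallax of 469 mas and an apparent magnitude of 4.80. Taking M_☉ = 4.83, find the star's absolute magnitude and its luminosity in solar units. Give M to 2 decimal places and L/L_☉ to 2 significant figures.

d = 1/p = 1000/469 mas = 2.132 pc
M = m − 5 log₁₀ d + 5 = 4.80 − 5·0.3288 + 5 = 8.156
M − M_☉ = 8.156 − 4.83 = 3.326
L/L_☉ = 10^(−0.4 × 3.326) = 0.04674

M ≈ 8.16; L/L_☉ ≈ 0.047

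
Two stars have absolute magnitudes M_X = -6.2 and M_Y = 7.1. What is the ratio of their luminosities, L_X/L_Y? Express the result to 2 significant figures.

L_X/L_Y ≈ 210000

ΔM = M_X − M_Y = -13.3
L_X/L_Y = 10^(−0.4 ΔM) = 10^5.320 = 208900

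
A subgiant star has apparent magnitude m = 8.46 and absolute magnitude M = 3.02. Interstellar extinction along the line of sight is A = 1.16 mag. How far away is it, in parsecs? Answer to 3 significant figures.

m − M = 5 log₁₀(d/10 pc) + A  ⇒  8.46 − (3.02) − 1.16 = 5 log₁₀(d/10)
4.280 = 5 log₁₀(d/10)
log₁₀ d = (m − M − A)/5 + 1 = 1.8560
d = 10^1.8560 = 71.78 pc

d ≈ 71.8 pc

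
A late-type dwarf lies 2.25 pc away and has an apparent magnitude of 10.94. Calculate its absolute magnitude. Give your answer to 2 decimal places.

5 log₁₀(d/10 pc) = 5 log₁₀(2.250) − 5 = -3.239
M = m − 5 log₁₀(d/10) = 10.94 + 3.239 = 14.179

M ≈ 14.18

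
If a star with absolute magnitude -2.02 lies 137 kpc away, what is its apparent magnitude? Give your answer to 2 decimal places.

d = 137 kpc = 137000 pc
m = M + 5 log₁₀ d − 5 = -2.02 + 5·5.1367 − 5 = 18.664

m ≈ 18.66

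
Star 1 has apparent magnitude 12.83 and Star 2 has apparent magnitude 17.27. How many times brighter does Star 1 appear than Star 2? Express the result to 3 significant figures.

Magnitude difference = -4.44
Flux ratio = 10^(−0.4 Δm) = 10^(−0.4 × -4.44) = 10^1.776 = 59.70

59.7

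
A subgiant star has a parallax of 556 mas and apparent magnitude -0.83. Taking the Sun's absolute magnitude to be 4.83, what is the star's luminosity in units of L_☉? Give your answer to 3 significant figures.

L/L_☉ ≈ 5.94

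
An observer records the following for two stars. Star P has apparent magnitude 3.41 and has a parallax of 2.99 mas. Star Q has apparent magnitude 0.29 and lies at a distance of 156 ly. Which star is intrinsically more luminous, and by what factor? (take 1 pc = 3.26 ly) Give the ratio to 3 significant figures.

Star P is more luminous, by a factor of 2.76.

Star P: p = 2.99 mas = 2.99×10^-3″ → d = 1/p = 334.4 pc
Star P: M = m − 5 log₁₀ d + 5 = 3.41 − 5·2.5243 + 5 = -4.212
Star Q: d = 156 ly / 3.26 = 47.85 pc
Star Q: M = m − 5 log₁₀ d + 5 = 0.29 − 5·1.6799 + 5 = -3.110
ΔM = M_P − M_Q = -4.212 − (-3.110) = -1.102; smaller M is more luminous → Star P.
L ratio = 10^(0.4 |ΔM|) = 10^0.441 = 2.760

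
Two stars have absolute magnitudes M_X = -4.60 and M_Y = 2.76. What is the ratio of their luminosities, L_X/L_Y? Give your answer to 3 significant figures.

L_X/L_Y ≈ 879

ΔM = M_X − M_Y = -7.36
L_X/L_Y = 10^(−0.4 ΔM) = 10^2.944 = 879.0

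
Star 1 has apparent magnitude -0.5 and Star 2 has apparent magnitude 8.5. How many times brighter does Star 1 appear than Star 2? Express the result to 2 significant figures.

4000

Magnitude difference = -9.0
Flux ratio = 10^(−0.4 Δm) = 10^(−0.4 × -9.0) = 10^3.600 = 3981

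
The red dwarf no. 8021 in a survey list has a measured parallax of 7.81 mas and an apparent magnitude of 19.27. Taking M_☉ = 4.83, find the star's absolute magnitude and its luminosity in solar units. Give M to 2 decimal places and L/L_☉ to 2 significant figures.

M ≈ 13.73; L/L_☉ ≈ 2.7×10^-4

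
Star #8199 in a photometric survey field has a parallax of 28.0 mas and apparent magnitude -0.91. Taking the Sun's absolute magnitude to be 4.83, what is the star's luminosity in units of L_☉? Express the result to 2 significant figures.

L/L_☉ ≈ 2500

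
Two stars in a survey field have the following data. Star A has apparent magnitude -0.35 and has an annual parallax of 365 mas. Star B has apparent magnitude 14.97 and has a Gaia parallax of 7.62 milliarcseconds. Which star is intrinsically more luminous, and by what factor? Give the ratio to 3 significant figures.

Star A is more luminous, by a factor of 585.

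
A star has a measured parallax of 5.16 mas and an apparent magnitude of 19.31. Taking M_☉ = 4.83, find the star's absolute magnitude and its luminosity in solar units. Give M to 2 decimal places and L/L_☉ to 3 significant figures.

d = 1/p = 1000/5.16 mas = 193.8 pc
M = m − 5 log₁₀ d + 5 = 19.31 − 5·2.2874 + 5 = 12.873
M − M_☉ = 12.873 − 4.83 = 8.043
L/L_☉ = 10^(−0.4 × 8.043) = 6.063×10^-4

M ≈ 12.87; L/L_☉ ≈ 6.06×10^-4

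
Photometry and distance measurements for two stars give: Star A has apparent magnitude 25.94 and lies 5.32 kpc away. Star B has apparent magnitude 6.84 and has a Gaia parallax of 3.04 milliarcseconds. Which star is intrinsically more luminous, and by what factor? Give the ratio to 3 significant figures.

Star A: d = 5.32 kpc = 5320 pc
Star A: M = m − 5 log₁₀ d + 5 = 25.94 − 5·3.7259 + 5 = 12.310
Star B: p = 3.04 mas = 3.04×10^-3″ → d = 1/p = 328.9 pc
Star B: M = m − 5 log₁₀ d + 5 = 6.84 − 5·2.5171 + 5 = -0.746
ΔM = M_A − M_B = 12.310 − (-0.746) = 13.056; smaller M is more luminous → Star B.
L ratio = 10^(0.4 |ΔM|) = 10^5.222 = 166900

Star B is more luminous, by a factor of 167000.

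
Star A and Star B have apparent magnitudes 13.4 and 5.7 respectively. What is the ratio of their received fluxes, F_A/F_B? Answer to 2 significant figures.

F_A/F_B ≈ 8.3×10^-4

Magnitude difference = 7.7
Flux ratio = 10^(−0.4 Δm) = 10^(−0.4 × 7.7) = 10^-3.080 = 8.318×10^-4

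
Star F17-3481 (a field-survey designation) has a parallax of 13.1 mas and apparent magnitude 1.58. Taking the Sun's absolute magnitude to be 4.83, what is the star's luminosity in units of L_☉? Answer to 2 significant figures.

d = 1/p = 1000/13.1 mas = 76.34 pc
M = m − 5 log₁₀ d + 5 = 1.58 − 5·1.8827 + 5 = -2.834
M − M_☉ = -2.834 − 4.83 = -7.664
L/L_☉ = 10^(−0.4 × -7.664) = 1163

L/L_☉ ≈ 1200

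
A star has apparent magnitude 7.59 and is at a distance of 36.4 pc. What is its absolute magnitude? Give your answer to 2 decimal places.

5 log₁₀(d/10 pc) = 5 log₁₀(36.40) − 5 = 2.806
M = m − 5 log₁₀(d/10) = 7.59 − 2.806 = 4.784

M ≈ 4.78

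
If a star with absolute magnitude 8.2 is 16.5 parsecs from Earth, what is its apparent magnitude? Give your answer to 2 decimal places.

m ≈ 9.29

m = M + 5 log₁₀ d − 5 = 8.2 + 5·1.2175 − 5 = 9.287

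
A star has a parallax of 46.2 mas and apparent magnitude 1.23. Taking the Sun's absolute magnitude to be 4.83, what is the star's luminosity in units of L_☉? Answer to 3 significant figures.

d = 1/p = 1000/46.2 mas = 21.65 pc
M = m − 5 log₁₀ d + 5 = 1.23 − 5·1.3354 + 5 = -0.447
M − M_☉ = -0.447 − 4.83 = -5.277
L/L_☉ = 10^(−0.4 × -5.277) = 129.0

L/L_☉ ≈ 129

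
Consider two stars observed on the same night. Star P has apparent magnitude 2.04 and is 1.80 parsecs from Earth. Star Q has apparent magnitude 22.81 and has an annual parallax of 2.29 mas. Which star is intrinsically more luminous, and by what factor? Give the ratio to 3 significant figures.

Star P: M = m − 5 log₁₀ d + 5 = 2.04 − 5·0.2553 + 5 = 5.764
Star Q: p = 2.29 mas = 2.29×10^-3″ → d = 1/p = 436.7 pc
Star Q: M = m − 5 log₁₀ d + 5 = 22.81 − 5·2.6402 + 5 = 14.609
ΔM = M_P − M_Q = 5.764 − (14.609) = -8.846; smaller M is more luminous → Star P.
L ratio = 10^(0.4 |ΔM|) = 10^3.538 = 3453

Star P is more luminous, by a factor of 3450.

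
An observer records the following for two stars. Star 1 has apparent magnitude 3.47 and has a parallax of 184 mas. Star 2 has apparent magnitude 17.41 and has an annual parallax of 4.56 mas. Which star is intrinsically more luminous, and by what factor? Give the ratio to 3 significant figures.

Star 1 is more luminous, by a factor of 231.

Star 1: p = 184 mas = 0.184″ → d = 1/p = 5.435 pc
Star 1: M = m − 5 log₁₀ d + 5 = 3.47 − 5·0.7352 + 5 = 4.794
Star 2: p = 4.56 mas = 4.56×10^-3″ → d = 1/p = 219.3 pc
Star 2: M = m − 5 log₁₀ d + 5 = 17.41 − 5·2.3410 + 5 = 10.705
ΔM = M_1 − M_2 = 4.794 − (10.705) = -5.911; smaller M is more luminous → Star 1.
L ratio = 10^(0.4 |ΔM|) = 10^2.364 = 231.4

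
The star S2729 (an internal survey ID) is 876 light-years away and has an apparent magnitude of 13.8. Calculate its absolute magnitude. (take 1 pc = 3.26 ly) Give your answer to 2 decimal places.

d = 876 ly / 3.26 = 268.7 pc
5 log₁₀(d/10 pc) = 5 log₁₀(268.7) − 5 = 7.146
M = m − 5 log₁₀(d/10) = 13.8 − 7.146 = 6.654

M ≈ 6.65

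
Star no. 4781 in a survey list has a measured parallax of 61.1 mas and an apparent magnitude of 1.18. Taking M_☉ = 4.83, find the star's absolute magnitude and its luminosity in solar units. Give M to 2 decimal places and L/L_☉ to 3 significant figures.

d = 1/p = 1000/61.1 mas = 16.37 pc
M = m − 5 log₁₀ d + 5 = 1.18 − 5·1.2140 + 5 = 0.110
M − M_☉ = 0.110 − 4.83 = -4.720
L/L_☉ = 10^(−0.4 × -4.720) = 77.25

M ≈ 0.11; L/L_☉ ≈ 77.3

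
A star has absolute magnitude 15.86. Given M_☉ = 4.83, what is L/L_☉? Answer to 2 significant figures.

L/L_☉ ≈ 3.9×10^-5

M − M_☉ = 15.86 − 4.83 = 11.030
L/L_☉ = 10^(−0.4 (M − M_☉)) = 10^-4.412 = 3.873×10^-5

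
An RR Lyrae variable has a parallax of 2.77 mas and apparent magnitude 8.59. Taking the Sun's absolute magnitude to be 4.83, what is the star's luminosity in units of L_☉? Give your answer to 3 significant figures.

L/L_☉ ≈ 40.8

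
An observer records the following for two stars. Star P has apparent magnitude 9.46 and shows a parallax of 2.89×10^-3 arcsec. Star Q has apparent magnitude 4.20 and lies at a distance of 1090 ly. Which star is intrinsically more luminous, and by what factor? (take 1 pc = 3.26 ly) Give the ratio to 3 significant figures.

Star P: d = 1/p = 1/2.89×10^-3″ = 346.0 pc
Star P: M = m − 5 log₁₀ d + 5 = 9.46 − 5·2.5391 + 5 = 1.764
Star Q: d = 1090 ly / 3.26 = 334.4 pc
Star Q: M = m − 5 log₁₀ d + 5 = 4.20 − 5·2.5242 + 5 = -3.421
ΔM = M_P − M_Q = 1.764 − (-3.421) = 5.186; smaller M is more luminous → Star Q.
L ratio = 10^(0.4 |ΔM|) = 10^2.074 = 118.6

Star Q is more luminous, by a factor of 119.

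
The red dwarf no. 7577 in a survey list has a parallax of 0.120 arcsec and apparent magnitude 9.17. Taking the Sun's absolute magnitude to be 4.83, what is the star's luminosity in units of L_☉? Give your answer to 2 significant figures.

d = 1/p = 1/0.120″ = 8.333 pc
M = m − 5 log₁₀ d + 5 = 9.17 − 5·0.9208 + 5 = 9.566
M − M_☉ = 9.566 − 4.83 = 4.736
L/L_☉ = 10^(−0.4 × 4.736) = 0.01275

L/L_☉ ≈ 0.013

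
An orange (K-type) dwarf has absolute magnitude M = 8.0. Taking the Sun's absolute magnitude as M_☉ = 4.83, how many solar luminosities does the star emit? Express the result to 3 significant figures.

M − M_☉ = 8.0 − 4.83 = 3.170
L/L_☉ = 10^(−0.4 (M − M_☉)) = 10^-1.268 = 0.05395

L/L_☉ ≈ 0.0540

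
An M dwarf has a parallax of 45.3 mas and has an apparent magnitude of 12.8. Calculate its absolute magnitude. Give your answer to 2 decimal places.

M ≈ 11.08

p = 45.3 mas = 0.0453″ → d = 1/p = 22.08 pc
5 log₁₀(d/10 pc) = 5 log₁₀(22.08) − 5 = 1.720
M = m − 5 log₁₀(d/10) = 12.8 − 1.720 = 11.080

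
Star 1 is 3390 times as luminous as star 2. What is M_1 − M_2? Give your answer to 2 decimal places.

Pogson: ΔM = −2.5 log₁₀(ratio) = −2.5 log₁₀(3390) = −2.5 × 3.5302 = -8.825
Star 1 is brighter, so it has the smaller magnitude: the difference is negative.

M_1 − M_2 ≈ -8.83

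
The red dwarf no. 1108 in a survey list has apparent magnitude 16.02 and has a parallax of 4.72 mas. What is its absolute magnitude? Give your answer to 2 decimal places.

M ≈ 9.39

p = 4.72 mas = 4.72×10^-3″ → d = 1/p = 211.9 pc
5 log₁₀(d/10 pc) = 5 log₁₀(211.9) − 5 = 6.630
M = m − 5 log₁₀(d/10) = 16.02 − 6.630 = 9.390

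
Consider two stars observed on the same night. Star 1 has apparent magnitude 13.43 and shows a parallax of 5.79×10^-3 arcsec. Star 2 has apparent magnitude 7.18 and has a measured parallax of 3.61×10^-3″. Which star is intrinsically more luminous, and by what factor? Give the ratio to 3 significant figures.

Star 2 is more luminous, by a factor of 813.

Star 1: d = 1/p = 1/5.79×10^-3″ = 172.7 pc
Star 1: M = m − 5 log₁₀ d + 5 = 13.43 − 5·2.2373 + 5 = 7.243
Star 2: d = 1/p = 1/3.61×10^-3″ = 277.0 pc
Star 2: M = m − 5 log₁₀ d + 5 = 7.18 − 5·2.4425 + 5 = -0.032
ΔM = M_1 − M_2 = 7.243 − (-0.032) = 7.276; smaller M is more luminous → Star 2.
L ratio = 10^(0.4 |ΔM|) = 10^2.910 = 813.5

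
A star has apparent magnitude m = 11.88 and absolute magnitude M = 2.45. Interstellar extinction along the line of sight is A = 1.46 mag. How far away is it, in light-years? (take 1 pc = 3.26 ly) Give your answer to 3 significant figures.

d ≈ 1280 ly

m − M = 5 log₁₀(d/10 pc) + A  ⇒  11.88 − (2.45) − 1.46 = 5 log₁₀(d/10)
7.970 = 5 log₁₀(d/10)
log₁₀ d = (m − M − A)/5 + 1 = 2.5940
d = 10^2.5940 = 392.6 pc
= 1280 ly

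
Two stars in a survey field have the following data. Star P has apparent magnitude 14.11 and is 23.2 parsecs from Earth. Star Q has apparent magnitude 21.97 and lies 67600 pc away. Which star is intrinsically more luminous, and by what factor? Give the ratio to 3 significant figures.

Star P: M = m − 5 log₁₀ d + 5 = 14.11 − 5·1.3655 + 5 = 12.283
Star Q: M = m − 5 log₁₀ d + 5 = 21.97 − 5·4.8299 + 5 = 2.820
ΔM = M_P − M_Q = 12.283 − (2.820) = 9.462; smaller M is more luminous → Star Q.
L ratio = 10^(0.4 |ΔM|) = 10^3.785 = 6094

Star Q is more luminous, by a factor of 6090.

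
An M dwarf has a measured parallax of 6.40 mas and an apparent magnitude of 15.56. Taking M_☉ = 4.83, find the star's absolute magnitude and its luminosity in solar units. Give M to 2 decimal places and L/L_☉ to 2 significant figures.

d = 1/p = 1000/6.40 mas = 156.2 pc
M = m − 5 log₁₀ d + 5 = 15.56 − 5·2.1938 + 5 = 9.591
M − M_☉ = 9.591 − 4.83 = 4.761
L/L_☉ = 10^(−0.4 × 4.761) = 0.01246

M ≈ 9.59; L/L_☉ ≈ 0.012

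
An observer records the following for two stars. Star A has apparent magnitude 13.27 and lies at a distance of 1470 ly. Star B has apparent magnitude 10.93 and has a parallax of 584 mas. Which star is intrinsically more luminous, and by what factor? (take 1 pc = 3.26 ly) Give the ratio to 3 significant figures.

Star A is more luminous, by a factor of 8040.

Star A: d = 1470 ly / 3.26 = 450.9 pc
Star A: M = m − 5 log₁₀ d + 5 = 13.27 − 5·2.6541 + 5 = 5.000
Star B: p = 584 mas = 0.584″ → d = 1/p = 1.712 pc
Star B: M = m − 5 log₁₀ d + 5 = 10.93 − 5·0.2336 + 5 = 14.762
ΔM = M_A − M_B = 5.000 − (14.762) = -9.763; smaller M is more luminous → Star A.
L ratio = 10^(0.4 |ΔM|) = 10^3.905 = 8036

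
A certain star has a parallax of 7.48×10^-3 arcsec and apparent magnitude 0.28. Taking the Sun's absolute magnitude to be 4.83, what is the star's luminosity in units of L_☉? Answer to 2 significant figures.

L/L_☉ ≈ 12000

d = 1/p = 1/7.48×10^-3″ = 133.7 pc
M = m − 5 log₁₀ d + 5 = 0.28 − 5·2.1261 + 5 = -5.350
M − M_☉ = -5.350 − 4.83 = -10.180
L/L_☉ = 10^(−0.4 × -10.180) = 11810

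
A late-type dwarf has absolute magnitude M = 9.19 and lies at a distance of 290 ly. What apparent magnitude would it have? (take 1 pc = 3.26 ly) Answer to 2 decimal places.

m ≈ 13.94

d = 290 ly / 3.26 = 88.96 pc
m = M + 5 log₁₀ d − 5 = 9.19 + 5·1.9492 − 5 = 13.936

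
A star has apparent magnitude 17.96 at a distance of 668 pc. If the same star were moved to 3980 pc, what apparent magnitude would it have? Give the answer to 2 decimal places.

Flux ∝ 1/d², so Δm = 5 log₁₀(d₂/d₁) = 5 log₁₀(3980/668) = 3.876
m₂ = m₁ + Δm = 17.96 + (3.876) = 21.836

m ≈ 21.84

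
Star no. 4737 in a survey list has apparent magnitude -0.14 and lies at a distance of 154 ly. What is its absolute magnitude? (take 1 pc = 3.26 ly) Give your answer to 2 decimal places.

M ≈ -3.51

d = 154 ly / 3.26 = 47.24 pc
5 log₁₀(d/10 pc) = 5 log₁₀(47.24) − 5 = 3.372
M = m − 5 log₁₀(d/10) = -0.14 − 3.372 = -3.512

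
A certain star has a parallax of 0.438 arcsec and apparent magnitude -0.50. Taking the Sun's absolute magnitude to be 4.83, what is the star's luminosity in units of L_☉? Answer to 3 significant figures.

L/L_☉ ≈ 7.06

d = 1/p = 1/0.438″ = 2.283 pc
M = m − 5 log₁₀ d + 5 = -0.50 − 5·0.3585 + 5 = 2.707
M − M_☉ = 2.707 − 4.83 = -2.123
L/L_☉ = 10^(−0.4 × -2.123) = 7.064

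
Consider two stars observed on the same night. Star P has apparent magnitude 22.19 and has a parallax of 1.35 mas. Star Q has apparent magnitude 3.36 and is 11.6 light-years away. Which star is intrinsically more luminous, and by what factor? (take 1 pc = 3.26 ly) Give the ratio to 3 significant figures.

Star Q is more luminous, by a factor of 786.

Star P: p = 1.35 mas = 1.35×10^-3″ → d = 1/p = 740.7 pc
Star P: M = m − 5 log₁₀ d + 5 = 22.19 − 5·2.8697 + 5 = 12.842
Star Q: d = 11.6 ly / 3.26 = 3.558 pc
Star Q: M = m − 5 log₁₀ d + 5 = 3.36 − 5·0.5512 + 5 = 5.604
ΔM = M_P − M_Q = 12.842 − (5.604) = 7.238; smaller M is more luminous → Star Q.
L ratio = 10^(0.4 |ΔM|) = 10^2.895 = 785.5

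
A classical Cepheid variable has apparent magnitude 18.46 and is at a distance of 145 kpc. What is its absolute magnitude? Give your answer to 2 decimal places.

d = 145 kpc = 145000 pc
5 log₁₀(d/10 pc) = 5 log₁₀(145000) − 5 = 20.807
M = m − 5 log₁₀(d/10) = 18.46 − 20.807 = -2.347

M ≈ -2.35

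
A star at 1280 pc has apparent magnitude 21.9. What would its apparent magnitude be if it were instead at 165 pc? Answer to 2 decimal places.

m ≈ 17.45

Flux ∝ 1/d², so Δm = 5 log₁₀(d₂/d₁) = 5 log₁₀(165/1280) = -4.449
m₂ = m₁ + Δm = 21.9 + (-4.449) = 17.451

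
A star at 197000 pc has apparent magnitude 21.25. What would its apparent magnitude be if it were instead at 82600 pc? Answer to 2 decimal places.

m ≈ 19.36

Flux ∝ 1/d², so Δm = 5 log₁₀(d₂/d₁) = 5 log₁₀(82600/197000) = -1.887
m₂ = m₁ + Δm = 21.25 + (-1.887) = 19.363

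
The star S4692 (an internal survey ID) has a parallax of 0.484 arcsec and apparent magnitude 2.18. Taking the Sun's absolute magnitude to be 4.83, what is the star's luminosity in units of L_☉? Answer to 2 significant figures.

L/L_☉ ≈ 0.49

d = 1/p = 1/0.484″ = 2.066 pc
M = m − 5 log₁₀ d + 5 = 2.18 − 5·0.3152 + 5 = 5.604
M − M_☉ = 5.604 − 4.83 = 0.774
L/L_☉ = 10^(−0.4 × 0.774) = 0.4901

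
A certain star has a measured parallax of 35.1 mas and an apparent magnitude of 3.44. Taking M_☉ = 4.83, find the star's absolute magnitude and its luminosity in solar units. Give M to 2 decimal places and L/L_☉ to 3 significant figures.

M ≈ 1.17; L/L_☉ ≈ 29.2

d = 1/p = 1000/35.1 mas = 28.49 pc
M = m − 5 log₁₀ d + 5 = 3.44 − 5·1.4547 + 5 = 1.167
M − M_☉ = 1.167 − 4.83 = -3.663
L/L_☉ = 10^(−0.4 × -3.663) = 29.20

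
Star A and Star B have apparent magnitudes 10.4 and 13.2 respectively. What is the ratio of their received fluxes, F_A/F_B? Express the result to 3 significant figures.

Magnitude difference = -2.8
Flux ratio = 10^(−0.4 Δm) = 10^(−0.4 × -2.8) = 10^1.120 = 13.18

F_A/F_B ≈ 13.2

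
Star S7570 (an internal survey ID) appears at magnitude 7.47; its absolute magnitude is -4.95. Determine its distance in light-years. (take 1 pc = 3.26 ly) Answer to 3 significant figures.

Distance modulus: m − M = 7.47 − (-4.95) = 12.420
m − M = 5 log₁₀ d − 5
log₁₀ d = (m − M)/5 + 1 = 3.4840
d = 10^3.4840 = 3048 pc
= 9936 ly

d ≈ 9940 ly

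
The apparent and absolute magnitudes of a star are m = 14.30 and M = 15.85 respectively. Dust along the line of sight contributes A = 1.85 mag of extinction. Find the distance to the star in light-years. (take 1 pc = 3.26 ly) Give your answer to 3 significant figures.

d ≈ 6.81 ly

m − M = 5 log₁₀(d/10 pc) + A  ⇒  14.30 − (15.85) − 1.85 = 5 log₁₀(d/10)
-3.400 = 5 log₁₀(d/10)
log₁₀ d = (m − M − A)/5 + 1 = 0.3200
d = 10^0.3200 = 2.089 pc
= 6.811 ly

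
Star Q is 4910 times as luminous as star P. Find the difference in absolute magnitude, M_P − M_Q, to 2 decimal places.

Pogson: ΔM = −2.5 log₁₀(ratio) = −2.5 log₁₀(4910) = −2.5 × 3.6911 = -9.228
Star Q is brighter so has the smaller magnitude: M_P − M_Q is positive.

M_P − M_Q ≈ 9.23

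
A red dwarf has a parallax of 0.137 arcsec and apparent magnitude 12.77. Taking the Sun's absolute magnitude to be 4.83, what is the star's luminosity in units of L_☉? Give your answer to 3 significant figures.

L/L_☉ ≈ 3.55×10^-4

d = 1/p = 1/0.137″ = 7.299 pc
M = m − 5 log₁₀ d + 5 = 12.77 − 5·0.8633 + 5 = 13.454
M − M_☉ = 13.454 − 4.83 = 8.624
L/L_☉ = 10^(−0.4 × 8.624) = 3.553×10^-4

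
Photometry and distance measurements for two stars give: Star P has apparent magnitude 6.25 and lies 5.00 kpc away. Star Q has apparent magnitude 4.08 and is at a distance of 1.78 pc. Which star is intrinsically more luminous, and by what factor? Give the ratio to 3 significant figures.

Star P: d = 5.00 kpc = 5000 pc
Star P: M = m − 5 log₁₀ d + 5 = 6.25 − 5·3.6990 + 5 = -7.245
Star Q: M = m − 5 log₁₀ d + 5 = 4.08 − 5·0.2504 + 5 = 7.828
ΔM = M_P − M_Q = -7.245 − (7.828) = -15.073; smaller M is more luminous → Star P.
L ratio = 10^(0.4 |ΔM|) = 10^6.029 = 1.069×10^6

Star P is more luminous, by a factor of 1.07×10^6.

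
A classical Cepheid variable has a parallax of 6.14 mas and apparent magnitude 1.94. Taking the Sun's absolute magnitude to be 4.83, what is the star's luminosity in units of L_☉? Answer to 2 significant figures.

L/L_☉ ≈ 3800

d = 1/p = 1000/6.14 mas = 162.9 pc
M = m − 5 log₁₀ d + 5 = 1.94 − 5·2.2118 + 5 = -4.119
M − M_☉ = -4.119 − 4.83 = -8.949
L/L_☉ = 10^(−0.4 × -8.949) = 3799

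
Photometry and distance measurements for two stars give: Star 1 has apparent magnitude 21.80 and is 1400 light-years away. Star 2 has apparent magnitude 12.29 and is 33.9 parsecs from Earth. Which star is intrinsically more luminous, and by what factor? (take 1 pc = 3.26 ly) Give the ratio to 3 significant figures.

Star 1: d = 1400 ly / 3.26 = 429.4 pc
Star 1: M = m − 5 log₁₀ d + 5 = 21.80 − 5·2.6329 + 5 = 13.635
Star 2: M = m − 5 log₁₀ d + 5 = 12.29 − 5·1.5302 + 5 = 9.639
ΔM = M_1 − M_2 = 13.635 − (9.639) = 3.996; smaller M is more luminous → Star 2.
L ratio = 10^(0.4 |ΔM|) = 10^1.599 = 39.68

Star 2 is more luminous, by a factor of 39.7.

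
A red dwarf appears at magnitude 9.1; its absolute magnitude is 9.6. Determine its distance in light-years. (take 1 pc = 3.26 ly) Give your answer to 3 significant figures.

μ = m − M = -0.500
m − M = 5 log₁₀ d − 5
log₁₀ d = (m − M)/5 + 1 = 0.9000
d = 10^0.9000 = 7.943 pc
= 25.90 ly

d ≈ 25.9 ly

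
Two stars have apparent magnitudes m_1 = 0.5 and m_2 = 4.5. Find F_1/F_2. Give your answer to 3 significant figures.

Magnitude difference = -4.0
Flux ratio = 10^(−0.4 Δm) = 10^(−0.4 × -4.0) = 10^1.600 = 39.81

F_1/F_2 ≈ 39.8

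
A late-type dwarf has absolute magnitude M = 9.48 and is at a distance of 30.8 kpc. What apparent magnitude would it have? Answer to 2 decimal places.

m ≈ 26.92

d = 30.8 kpc = 30800 pc
m = M + 5 log₁₀ d − 5 = 9.48 + 5·4.4886 − 5 = 26.923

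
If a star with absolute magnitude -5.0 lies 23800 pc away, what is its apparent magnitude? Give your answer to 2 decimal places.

m ≈ 11.88

m = M + 5 log₁₀ d − 5 = -5.0 + 5·4.3766 − 5 = 11.883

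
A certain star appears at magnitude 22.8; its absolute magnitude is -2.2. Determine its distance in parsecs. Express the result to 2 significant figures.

d ≈ 1.0×10^6 pc

Distance modulus: m − M = 22.8 − (-2.2) = 25.000
m − M = 5 log₁₀ d − 5
log₁₀ d = (m − M)/5 + 1 = 6.0000
d = 10^6.0000 = 1.000×10^6 pc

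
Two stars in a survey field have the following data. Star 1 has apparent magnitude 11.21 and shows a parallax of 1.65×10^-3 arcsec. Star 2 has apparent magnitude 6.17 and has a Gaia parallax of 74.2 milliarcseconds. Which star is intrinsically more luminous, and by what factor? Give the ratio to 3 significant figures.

Star 1 is more luminous, by a factor of 19.5.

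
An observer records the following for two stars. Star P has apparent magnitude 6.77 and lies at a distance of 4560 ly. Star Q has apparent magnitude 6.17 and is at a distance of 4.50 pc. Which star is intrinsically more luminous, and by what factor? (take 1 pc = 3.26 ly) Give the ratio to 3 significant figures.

Star P is more luminous, by a factor of 55600.

Star P: d = 4560 ly / 3.26 = 1399 pc
Star P: M = m − 5 log₁₀ d + 5 = 6.77 − 5·3.1457 + 5 = -3.959
Star Q: M = m − 5 log₁₀ d + 5 = 6.17 − 5·0.6532 + 5 = 7.904
ΔM = M_P − M_Q = -3.959 − (7.904) = -11.863; smaller M is more luminous → Star P.
L ratio = 10^(0.4 |ΔM|) = 10^4.745 = 55600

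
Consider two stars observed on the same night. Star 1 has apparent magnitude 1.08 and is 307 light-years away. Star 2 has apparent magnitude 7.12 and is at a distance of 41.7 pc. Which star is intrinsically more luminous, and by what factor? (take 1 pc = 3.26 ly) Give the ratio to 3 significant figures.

Star 1: d = 307 ly / 3.26 = 94.17 pc
Star 1: M = m − 5 log₁₀ d + 5 = 1.08 − 5·1.9739 + 5 = -3.790
Star 2: M = m − 5 log₁₀ d + 5 = 7.12 − 5·1.6201 + 5 = 4.019
ΔM = M_1 − M_2 = -3.790 − (4.019) = -7.809; smaller M is more luminous → Star 1.
L ratio = 10^(0.4 |ΔM|) = 10^3.124 = 1329

Star 1 is more luminous, by a factor of 1330.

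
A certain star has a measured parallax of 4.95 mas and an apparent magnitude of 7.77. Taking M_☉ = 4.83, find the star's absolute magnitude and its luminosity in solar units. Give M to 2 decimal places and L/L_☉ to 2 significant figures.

M ≈ 1.24; L/L_☉ ≈ 27

d = 1/p = 1000/4.95 mas = 202.0 pc
M = m − 5 log₁₀ d + 5 = 7.77 − 5·2.3054 + 5 = 1.243
M − M_☉ = 1.243 − 4.83 = -3.587
L/L_☉ = 10^(−0.4 × -3.587) = 27.21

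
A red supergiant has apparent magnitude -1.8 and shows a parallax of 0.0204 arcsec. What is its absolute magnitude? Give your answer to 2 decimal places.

M ≈ -5.25

d = 1/p = 1/0.0204″ = 49.02 pc
5 log₁₀(d/10 pc) = 5 log₁₀(49.02) − 5 = 3.452
M = m − 5 log₁₀(d/10) = -1.8 − 3.452 = -5.252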